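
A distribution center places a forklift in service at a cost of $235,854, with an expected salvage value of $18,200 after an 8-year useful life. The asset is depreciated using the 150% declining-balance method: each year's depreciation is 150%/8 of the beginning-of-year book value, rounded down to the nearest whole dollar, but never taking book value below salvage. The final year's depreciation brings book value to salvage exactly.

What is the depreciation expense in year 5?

$19,272

Depreciable base = $235,854 − $18,200 = $217,654.
Year 1: ⌊$235,854 × 150%/8⌋ = $44,222. Book value $191,632.
Year 2: ⌊$191,632 × 150%/8⌋ = $35,931. Book value $155,701.
Year 3: ⌊$155,701 × 150%/8⌋ = $29,193. Book value $126,508.
Year 4: ⌊$126,508 × 150%/8⌋ = $23,720. Book value $102,788.
Year 5: ⌊$102,788 × 150%/8⌋ = $19,272. Book value $83,516.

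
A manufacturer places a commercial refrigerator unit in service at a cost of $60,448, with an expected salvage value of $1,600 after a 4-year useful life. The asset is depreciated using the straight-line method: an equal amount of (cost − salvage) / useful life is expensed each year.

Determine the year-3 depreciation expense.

$14,712

Depreciable base = $60,448 − $1,600 = $58,848.
Annual expense = $58,848 / 4 = $14,712.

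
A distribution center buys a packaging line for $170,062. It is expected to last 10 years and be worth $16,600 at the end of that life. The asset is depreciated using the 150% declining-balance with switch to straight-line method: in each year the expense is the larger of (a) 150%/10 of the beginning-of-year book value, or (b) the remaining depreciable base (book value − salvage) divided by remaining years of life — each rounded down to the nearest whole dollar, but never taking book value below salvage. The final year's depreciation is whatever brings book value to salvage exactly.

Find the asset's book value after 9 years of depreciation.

Depreciable base = $170,062 − $16,600 = $153,462.
Year 1: DB = ⌊$170,062 × 150%/10⌋ = $25,509; SL = ⌊$153,462/10⌋ = $15,346 → take DB $25,509. Book value $144,553.
Year 2: DB = ⌊$144,553 × 150%/10⌋ = $21,682; SL = ⌊$127,953/9⌋ = $14,217 → take DB $21,682. Book value $122,871.
Year 3: DB = ⌊$122,871 × 150%/10⌋ = $18,430; SL = ⌊$106,271/8⌋ = $13,283 → take DB $18,430. Book value $104,441.
Year 4: DB = ⌊$104,441 × 150%/10⌋ = $15,666; SL = ⌊$87,841/7⌋ = $12,548 → take DB $15,666. Book value $88,775.
Year 5: DB = ⌊$88,775 × 150%/10⌋ = $13,316; SL = ⌊$72,175/6⌋ = $12,029 → take DB $13,316. Book value $75,459.
Year 6: DB = ⌊$75,459 × 150%/10⌋ = $11,318; SL = ⌊$58,859/5⌋ = $11,771 → take SL $11,771. Book value $63,688.
Year 7: DB = ⌊$63,688 × 150%/10⌋ = $9,553; SL = ⌊$47,088/4⌋ = $11,772 → take SL $11,772. Book value $51,916.
Year 8: DB = ⌊$51,916 × 150%/10⌋ = $7,787; SL = ⌊$35,316/3⌋ = $11,772 → take SL $11,772. Book value $40,144.
Year 9: DB = ⌊$40,144 × 150%/10⌋ = $6,021; SL = ⌊$23,544/2⌋ = $11,772 → take SL $11,772. Book value $28,372.

$28,372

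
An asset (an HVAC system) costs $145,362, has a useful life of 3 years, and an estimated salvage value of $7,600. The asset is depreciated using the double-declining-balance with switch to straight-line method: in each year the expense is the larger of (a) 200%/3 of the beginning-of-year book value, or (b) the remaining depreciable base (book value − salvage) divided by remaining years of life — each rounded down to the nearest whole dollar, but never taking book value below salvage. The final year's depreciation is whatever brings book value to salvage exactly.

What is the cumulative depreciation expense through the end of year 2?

Depreciable base = $145,362 − $7,600 = $137,762.
Year 1: DB = ⌊$145,362 × 200%/3⌋ = $96,908; SL = ⌊$137,762/3⌋ = $45,920 → take DB $96,908. Book value $48,454.
Year 2: DB = ⌊$48,454 × 200%/3⌋ = $32,302; SL = ⌊$40,854/2⌋ = $20,427 → take DB $32,302. Book value $16,152.
Accumulated through year 2 = $145,362 − $16,152 = $129,210.

$129,210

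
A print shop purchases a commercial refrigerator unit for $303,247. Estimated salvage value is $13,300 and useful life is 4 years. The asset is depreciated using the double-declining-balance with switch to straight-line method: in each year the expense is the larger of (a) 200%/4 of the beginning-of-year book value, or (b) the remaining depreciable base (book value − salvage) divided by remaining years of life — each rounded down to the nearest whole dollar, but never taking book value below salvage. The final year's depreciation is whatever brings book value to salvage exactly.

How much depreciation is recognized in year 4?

Depreciable base = $303,247 − $13,300 = $289,947.
Year 1: DB = ⌊$303,247 × 200%/4⌋ = $151,623; SL = ⌊$289,947/4⌋ = $72,486 → take DB $151,623. Book value $151,624.
Year 2: DB = ⌊$151,624 × 200%/4⌋ = $75,812; SL = ⌊$138,324/3⌋ = $46,108 → take DB $75,812. Book value $75,812.
Year 3: DB = ⌊$75,812 × 200%/4⌋ = $37,906; SL = ⌊$62,512/2⌋ = $31,256 → take DB $37,906. Book value $37,906.
Year 4 (final): $37,906 − $13,300 = $24,606. Book value $13,300.

$24,606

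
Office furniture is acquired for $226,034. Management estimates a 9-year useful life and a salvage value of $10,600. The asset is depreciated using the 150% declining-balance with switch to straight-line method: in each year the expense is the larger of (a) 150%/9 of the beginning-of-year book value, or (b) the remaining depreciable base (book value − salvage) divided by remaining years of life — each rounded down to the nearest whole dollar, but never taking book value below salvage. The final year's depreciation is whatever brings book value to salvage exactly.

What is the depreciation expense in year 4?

Depreciable base = $226,034 − $10,600 = $215,434.
Year 1: DB = ⌊$226,034 × 150%/9⌋ = $37,672; SL = ⌊$215,434/9⌋ = $23,937 → take DB $37,672. Book value $188,362.
Year 2: DB = ⌊$188,362 × 150%/9⌋ = $31,393; SL = ⌊$177,762/8⌋ = $22,220 → take DB $31,393. Book value $156,969.
Year 3: DB = ⌊$156,969 × 150%/9⌋ = $26,161; SL = ⌊$146,369/7⌋ = $20,909 → take DB $26,161. Book value $130,808.
Year 4: DB = ⌊$130,808 × 150%/9⌋ = $21,801; SL = ⌊$120,208/6⌋ = $20,034 → take DB $21,801. Book value $109,007.

$21,801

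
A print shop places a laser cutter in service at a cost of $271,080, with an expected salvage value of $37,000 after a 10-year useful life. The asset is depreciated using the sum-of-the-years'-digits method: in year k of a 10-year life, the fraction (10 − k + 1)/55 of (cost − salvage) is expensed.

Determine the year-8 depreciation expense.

Depreciable base = $271,080 − $37,000 = $234,080.
Sum of the years' digits = 10+9+8+7+6+5+4+3+2+1 = 55.
Year 1: $234,080 × 10/55 = $42,560. Book value $228,520.
Year 2: $234,080 × 9/55 = $38,304. Book value $190,216.
Year 3: $234,080 × 8/55 = $34,048. Book value $156,168.
Year 4: $234,080 × 7/55 = $29,792. Book value $126,376.
Year 5: $234,080 × 6/55 = $25,536. Book value $100,840.
Year 6: $234,080 × 5/55 = $21,280. Book value $79,560.
Year 7: $234,080 × 4/55 = $17,024. Book value $62,536.
Year 8: $234,080 × 3/55 = $12,768. Book value $49,768.

$12,768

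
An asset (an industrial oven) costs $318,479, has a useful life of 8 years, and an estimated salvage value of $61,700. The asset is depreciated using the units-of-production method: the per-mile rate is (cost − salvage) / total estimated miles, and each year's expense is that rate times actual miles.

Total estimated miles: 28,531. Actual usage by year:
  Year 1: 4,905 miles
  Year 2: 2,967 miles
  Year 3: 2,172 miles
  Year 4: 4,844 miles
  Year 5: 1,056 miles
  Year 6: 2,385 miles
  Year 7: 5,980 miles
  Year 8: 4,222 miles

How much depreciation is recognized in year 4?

$43,596

Depreciable base = $318,479 − $61,700 = $256,779.
Rate = $256,779 / 28,531 miles = $9 per mile.
Year 1: 4,905 × $9 = $44,145. Book value $274,334.
Year 2: 2,967 × $9 = $26,703. Book value $247,631.
Year 3: 2,172 × $9 = $19,548. Book value $228,083.
Year 4: 4,844 × $9 = $43,596. Book value $184,487.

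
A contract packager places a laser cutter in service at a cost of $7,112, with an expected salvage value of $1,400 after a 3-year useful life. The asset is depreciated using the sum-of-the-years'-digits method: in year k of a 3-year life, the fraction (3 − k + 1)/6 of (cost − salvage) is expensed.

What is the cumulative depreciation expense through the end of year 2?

Depreciable base = $7,112 − $1,400 = $5,712.
Sum of the years' digits = 3+2+1 = 6.
Year 1: $5,712 × 3/6 = $2,856. Book value $4,256.
Year 2: $5,712 × 2/6 = $1,904. Book value $2,352.
Accumulated through year 2 = $7,112 − $2,352 = $4,760.

$4,760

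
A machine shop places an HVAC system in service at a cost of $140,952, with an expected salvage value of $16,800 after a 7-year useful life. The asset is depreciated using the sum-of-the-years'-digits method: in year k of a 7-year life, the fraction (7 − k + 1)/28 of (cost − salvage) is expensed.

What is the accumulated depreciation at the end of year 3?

$79,812

Depreciable base = $140,952 − $16,800 = $124,152.
Sum of the years' digits = 7+6+5+4+3+2+1 = 28.
Year 1: $124,152 × 7/28 = $31,038. Book value $109,914.
Year 2: $124,152 × 6/28 = $26,604. Book value $83,310.
Year 3: $124,152 × 5/28 = $22,170. Book value $61,140.
Accumulated through year 3 = $140,952 − $61,140 = $79,812.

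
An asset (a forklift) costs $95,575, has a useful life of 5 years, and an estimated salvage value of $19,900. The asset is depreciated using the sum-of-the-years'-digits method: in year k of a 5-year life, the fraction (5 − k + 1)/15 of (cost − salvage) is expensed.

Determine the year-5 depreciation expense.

$5,045

Depreciable base = $95,575 − $19,900 = $75,675.
Sum of the years' digits = 5+4+3+2+1 = 15.
Year 1: $75,675 × 5/15 = $25,225. Book value $70,350.
Year 2: $75,675 × 4/15 = $20,180. Book value $50,170.
Year 3: $75,675 × 3/15 = $15,135. Book value $35,035.
Year 4: $75,675 × 2/15 = $10,090. Book value $24,945.
Year 5: $75,675 × 1/15 = $5,045. Book value $19,900.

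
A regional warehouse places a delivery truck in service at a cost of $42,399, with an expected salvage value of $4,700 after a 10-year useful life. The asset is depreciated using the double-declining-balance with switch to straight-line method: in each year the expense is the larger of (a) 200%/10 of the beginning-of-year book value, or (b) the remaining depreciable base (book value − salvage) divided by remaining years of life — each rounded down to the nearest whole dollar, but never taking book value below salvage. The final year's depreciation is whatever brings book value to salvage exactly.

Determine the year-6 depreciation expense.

Depreciable base = $42,399 − $4,700 = $37,699.
Year 1: DB = ⌊$42,399 × 200%/10⌋ = $8,479; SL = ⌊$37,699/10⌋ = $3,769 → take DB $8,479. Book value $33,920.
Year 2: DB = ⌊$33,920 × 200%/10⌋ = $6,784; SL = ⌊$29,220/9⌋ = $3,246 → take DB $6,784. Book value $27,136.
Year 3: DB = ⌊$27,136 × 200%/10⌋ = $5,427; SL = ⌊$22,436/8⌋ = $2,804 → take DB $5,427. Book value $21,709.
Year 4: DB = ⌊$21,709 × 200%/10⌋ = $4,341; SL = ⌊$17,009/7⌋ = $2,429 → take DB $4,341. Book value $17,368.
Year 5: DB = ⌊$17,368 × 200%/10⌋ = $3,473; SL = ⌊$12,668/6⌋ = $2,111 → take DB $3,473. Book value $13,895.
Year 6: DB = ⌊$13,895 × 200%/10⌋ = $2,779; SL = ⌊$9,195/5⌋ = $1,839 → take DB $2,779. Book value $11,116.

$2,779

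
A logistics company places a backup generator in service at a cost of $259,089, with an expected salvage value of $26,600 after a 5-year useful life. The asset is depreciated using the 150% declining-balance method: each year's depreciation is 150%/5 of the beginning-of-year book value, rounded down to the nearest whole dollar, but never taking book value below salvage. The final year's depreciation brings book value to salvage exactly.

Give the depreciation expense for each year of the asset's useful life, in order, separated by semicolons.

Depreciable base = $259,089 − $26,600 = $232,489.
Year 1: ⌊$259,089 × 150%/5⌋ = $77,726. Book value $181,363.
Year 2: ⌊$181,363 × 150%/5⌋ = $54,408. Book value $126,955.
Year 3: ⌊$126,955 × 150%/5⌋ = $38,086. Book value $88,869.
Year 4: ⌊$88,869 × 150%/5⌋ = $26,660. Book value $62,209.
Year 5 (final): $62,209 − $26,600 = $35,609. Book value $26,600.

$77,726; $54,408; $38,086; $26,660; $35,609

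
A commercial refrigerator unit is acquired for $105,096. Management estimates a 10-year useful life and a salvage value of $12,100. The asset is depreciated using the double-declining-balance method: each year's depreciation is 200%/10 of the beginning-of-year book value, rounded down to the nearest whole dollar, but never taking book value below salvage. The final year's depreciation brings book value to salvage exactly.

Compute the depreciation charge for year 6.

$6,887

Depreciable base = $105,096 − $12,100 = $92,996.
Year 1: ⌊$105,096 × 200%/10⌋ = $21,019. Book value $84,077.
Year 2: ⌊$84,077 × 200%/10⌋ = $16,815. Book value $67,262.
Year 3: ⌊$67,262 × 200%/10⌋ = $13,452. Book value $53,810.
Year 4: ⌊$53,810 × 200%/10⌋ = $10,762. Book value $43,048.
Year 5: ⌊$43,048 × 200%/10⌋ = $8,609. Book value $34,439.
Year 6: ⌊$34,439 × 200%/10⌋ = $6,887. Book value $27,552.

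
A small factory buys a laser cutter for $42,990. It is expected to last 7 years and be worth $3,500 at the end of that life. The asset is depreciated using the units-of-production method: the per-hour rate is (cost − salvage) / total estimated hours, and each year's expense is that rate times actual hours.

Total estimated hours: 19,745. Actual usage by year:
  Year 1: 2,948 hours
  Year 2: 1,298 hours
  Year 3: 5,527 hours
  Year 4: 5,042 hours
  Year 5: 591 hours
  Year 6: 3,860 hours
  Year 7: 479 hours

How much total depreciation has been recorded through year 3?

Depreciable base = $42,990 − $3,500 = $39,490.
Rate = $39,490 / 19,745 hours = $2 per hour.
Year 1: 2,948 × $2 = $5,896. Book value $37,094.
Year 2: 1,298 × $2 = $2,596. Book value $34,498.
Year 3: 5,527 × $2 = $11,054. Book value $23,444.
Accumulated through year 3 = $42,990 − $23,444 = $19,546.

$19,546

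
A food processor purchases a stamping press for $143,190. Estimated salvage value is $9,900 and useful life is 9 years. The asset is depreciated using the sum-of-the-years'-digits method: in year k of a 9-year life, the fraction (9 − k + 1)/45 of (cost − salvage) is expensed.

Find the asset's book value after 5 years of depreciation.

$39,520

Depreciable base = $143,190 − $9,900 = $133,290.
Sum of the years' digits = 9+8+7+6+5+4+3+2+1 = 45.
Year 1: $133,290 × 9/45 = $26,658. Book value $116,532.
Year 2: $133,290 × 8/45 = $23,696. Book value $92,836.
Year 3: $133,290 × 7/45 = $20,734. Book value $72,102.
Year 4: $133,290 × 6/45 = $17,772. Book value $54,330.
Year 5: $133,290 × 5/45 = $14,810. Book value $39,520.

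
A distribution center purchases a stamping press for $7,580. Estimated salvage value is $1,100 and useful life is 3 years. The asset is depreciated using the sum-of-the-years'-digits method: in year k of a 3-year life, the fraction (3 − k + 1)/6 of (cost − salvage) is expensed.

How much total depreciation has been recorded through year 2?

$5,400

Depreciable base = $7,580 − $1,100 = $6,480.
Sum of the years' digits = 3+2+1 = 6.
Year 1: $6,480 × 3/6 = $3,240. Book value $4,340.
Year 2: $6,480 × 2/6 = $2,160. Book value $2,180.
Accumulated through year 2 = $7,580 − $2,180 = $5,400.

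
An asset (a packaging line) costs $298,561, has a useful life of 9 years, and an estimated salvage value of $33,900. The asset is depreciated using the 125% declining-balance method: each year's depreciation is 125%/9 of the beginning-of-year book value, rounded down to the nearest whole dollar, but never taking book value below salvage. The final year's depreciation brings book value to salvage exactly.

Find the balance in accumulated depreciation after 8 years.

Depreciable base = $298,561 − $33,900 = $264,661.
Year 1: ⌊$298,561 × 125%/9⌋ = $41,466. Book value $257,095.
Year 2: ⌊$257,095 × 125%/9⌋ = $35,707. Book value $221,388.
Year 3: ⌊$221,388 × 125%/9⌋ = $30,748. Book value $190,640.
Year 4: ⌊$190,640 × 125%/9⌋ = $26,477. Book value $164,163.
Year 5: ⌊$164,163 × 125%/9⌋ = $22,800. Book value $141,363.
Year 6: ⌊$141,363 × 125%/9⌋ = $19,633. Book value $121,730.
Year 7: ⌊$121,730 × 125%/9⌋ = $16,906. Book value $104,824.
Year 8: ⌊$104,824 × 125%/9⌋ = $14,558. Book value $90,266.
Accumulated through year 8 = $298,561 − $90,266 = $208,295.

$208,295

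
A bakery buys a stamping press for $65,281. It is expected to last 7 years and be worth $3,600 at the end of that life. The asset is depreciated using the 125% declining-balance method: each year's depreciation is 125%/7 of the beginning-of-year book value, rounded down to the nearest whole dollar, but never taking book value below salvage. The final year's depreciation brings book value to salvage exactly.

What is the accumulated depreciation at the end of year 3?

Depreciable base = $65,281 − $3,600 = $61,681.
Year 1: ⌊$65,281 × 125%/7⌋ = $11,657. Book value $53,624.
Year 2: ⌊$53,624 × 125%/7⌋ = $9,575. Book value $44,049.
Year 3: ⌊$44,049 × 125%/7⌋ = $7,865. Book value $36,184.
Accumulated through year 3 = $65,281 − $36,184 = $29,097.

$29,097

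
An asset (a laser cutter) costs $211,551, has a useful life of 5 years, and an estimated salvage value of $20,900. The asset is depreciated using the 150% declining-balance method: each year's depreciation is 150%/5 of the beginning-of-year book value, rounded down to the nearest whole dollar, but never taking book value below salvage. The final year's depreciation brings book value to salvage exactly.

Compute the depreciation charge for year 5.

$29,895

Depreciable base = $211,551 − $20,900 = $190,651.
Year 1: ⌊$211,551 × 150%/5⌋ = $63,465. Book value $148,086.
Year 2: ⌊$148,086 × 150%/5⌋ = $44,425. Book value $103,661.
Year 3: ⌊$103,661 × 150%/5⌋ = $31,098. Book value $72,563.
Year 4: ⌊$72,563 × 150%/5⌋ = $21,768. Book value $50,795.
Year 5 (final): $50,795 − $20,900 = $29,895. Book value $20,900.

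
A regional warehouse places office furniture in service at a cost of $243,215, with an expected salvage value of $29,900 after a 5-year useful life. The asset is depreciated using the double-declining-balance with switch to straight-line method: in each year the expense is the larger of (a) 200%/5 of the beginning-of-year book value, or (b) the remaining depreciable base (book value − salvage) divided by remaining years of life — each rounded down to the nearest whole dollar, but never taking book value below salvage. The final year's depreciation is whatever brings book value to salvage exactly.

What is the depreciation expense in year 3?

$35,023

Depreciable base = $243,215 − $29,900 = $213,315.
Year 1: DB = ⌊$243,215 × 200%/5⌋ = $97,286; SL = ⌊$213,315/5⌋ = $42,663 → take DB $97,286. Book value $145,929.
Year 2: DB = ⌊$145,929 × 200%/5⌋ = $58,371; SL = ⌊$116,029/4⌋ = $29,007 → take DB $58,371. Book value $87,558.
Year 3: DB = ⌊$87,558 × 200%/5⌋ = $35,023; SL = ⌊$57,658/3⌋ = $19,219 → take DB $35,023. Book value $52,535.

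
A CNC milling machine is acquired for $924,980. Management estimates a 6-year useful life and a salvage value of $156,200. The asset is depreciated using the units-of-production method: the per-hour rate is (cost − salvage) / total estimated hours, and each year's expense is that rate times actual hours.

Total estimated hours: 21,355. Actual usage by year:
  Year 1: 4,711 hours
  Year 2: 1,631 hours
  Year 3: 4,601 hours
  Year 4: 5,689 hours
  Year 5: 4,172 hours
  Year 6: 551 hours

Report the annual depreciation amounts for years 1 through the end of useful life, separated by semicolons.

$169,596; $58,716; $165,636; $204,804; $150,192; $19,836

Depreciable base = $924,980 − $156,200 = $768,780.
Rate = $768,780 / 21,355 hours = $36 per hour.
Year 1: 4,711 × $36 = $169,596. Book value $755,384.
Year 2: 1,631 × $36 = $58,716. Book value $696,668.
Year 3: 4,601 × $36 = $165,636. Book value $531,032.
Year 4: 5,689 × $36 = $204,804. Book value $326,228.
Year 5: 4,172 × $36 = $150,192. Book value $176,036.
Year 6: 551 × $36 = $19,836. Book value $156,200.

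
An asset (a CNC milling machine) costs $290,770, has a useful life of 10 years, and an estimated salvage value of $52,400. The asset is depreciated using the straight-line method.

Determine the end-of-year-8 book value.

$100,074

Depreciable base = $290,770 − $52,400 = $238,370.
Annual expense = $238,370 / 10 = $23,837.
End of year 1: book value $266,933.
End of year 2: book value $243,096.
End of year 3: book value $219,259.
End of year 4: book value $195,422.
End of year 5: book value $171,585.
End of year 6: book value $147,748.
End of year 7: book value $123,911.
End of year 8: book value $100,074.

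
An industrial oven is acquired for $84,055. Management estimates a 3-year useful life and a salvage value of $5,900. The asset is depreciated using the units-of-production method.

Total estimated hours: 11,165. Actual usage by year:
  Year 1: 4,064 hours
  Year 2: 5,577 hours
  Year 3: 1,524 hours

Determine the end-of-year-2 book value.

Depreciable base = $84,055 − $5,900 = $78,155.
Rate = $78,155 / 11,165 hours = $7 per hour.
Year 1: 4,064 × $7 = $28,448. Book value $55,607.
Year 2: 5,577 × $7 = $39,039. Book value $16,568.

$16,568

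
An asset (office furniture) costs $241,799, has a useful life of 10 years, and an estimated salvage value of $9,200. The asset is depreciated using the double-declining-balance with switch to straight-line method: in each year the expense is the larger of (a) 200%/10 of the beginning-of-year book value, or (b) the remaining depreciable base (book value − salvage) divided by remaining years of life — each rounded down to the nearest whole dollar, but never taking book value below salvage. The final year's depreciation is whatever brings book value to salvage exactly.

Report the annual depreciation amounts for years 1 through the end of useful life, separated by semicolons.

$48,359; $38,688; $30,950; $24,760; $19,808; $15,846; $13,547; $13,547; $13,547; $13,547

Depreciable base = $241,799 − $9,200 = $232,599.
Year 1: DB = ⌊$241,799 × 200%/10⌋ = $48,359; SL = ⌊$232,599/10⌋ = $23,259 → take DB $48,359. Book value $193,440.
Year 2: DB = ⌊$193,440 × 200%/10⌋ = $38,688; SL = ⌊$184,240/9⌋ = $20,471 → take DB $38,688. Book value $154,752.
Year 3: DB = ⌊$154,752 × 200%/10⌋ = $30,950; SL = ⌊$145,552/8⌋ = $18,194 → take DB $30,950. Book value $123,802.
Year 4: DB = ⌊$123,802 × 200%/10⌋ = $24,760; SL = ⌊$114,602/7⌋ = $16,371 → take DB $24,760. Book value $99,042.
Year 5: DB = ⌊$99,042 × 200%/10⌋ = $19,808; SL = ⌊$89,842/6⌋ = $14,973 → take DB $19,808. Book value $79,234.
Year 6: DB = ⌊$79,234 × 200%/10⌋ = $15,846; SL = ⌊$70,034/5⌋ = $14,006 → take DB $15,846. Book value $63,388.
Year 7: DB = ⌊$63,388 × 200%/10⌋ = $12,677; SL = ⌊$54,188/4⌋ = $13,547 → take SL $13,547. Book value $49,841.
Year 8: DB = ⌊$49,841 × 200%/10⌋ = $9,968; SL = ⌊$40,641/3⌋ = $13,547 → take SL $13,547. Book value $36,294.
Year 9: DB = ⌊$36,294 × 200%/10⌋ = $7,258; SL = ⌊$27,094/2⌋ = $13,547 → take SL $13,547. Book value $22,747.
Year 10 (final): $22,747 − $9,200 = $13,547. Book value $9,200.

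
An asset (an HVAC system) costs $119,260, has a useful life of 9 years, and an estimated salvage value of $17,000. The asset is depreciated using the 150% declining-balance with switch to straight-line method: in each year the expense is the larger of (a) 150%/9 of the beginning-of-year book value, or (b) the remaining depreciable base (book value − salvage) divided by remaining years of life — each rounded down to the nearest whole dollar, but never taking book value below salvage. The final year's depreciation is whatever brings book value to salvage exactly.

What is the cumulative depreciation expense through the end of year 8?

Depreciable base = $119,260 − $17,000 = $102,260.
Year 1: DB = ⌊$119,260 × 150%/9⌋ = $19,876; SL = ⌊$102,260/9⌋ = $11,362 → take DB $19,876. Book value $99,384.
Year 2: DB = ⌊$99,384 × 150%/9⌋ = $16,564; SL = ⌊$82,384/8⌋ = $10,298 → take DB $16,564. Book value $82,820.
Year 3: DB = ⌊$82,820 × 150%/9⌋ = $13,803; SL = ⌊$65,820/7⌋ = $9,402 → take DB $13,803. Book value $69,017.
Year 4: DB = ⌊$69,017 × 150%/9⌋ = $11,502; SL = ⌊$52,017/6⌋ = $8,669 → take DB $11,502. Book value $57,515.
Year 5: DB = ⌊$57,515 × 150%/9⌋ = $9,585; SL = ⌊$40,515/5⌋ = $8,103 → take DB $9,585. Book value $47,930.
Year 6: DB = ⌊$47,930 × 150%/9⌋ = $7,988; SL = ⌊$30,930/4⌋ = $7,732 → take DB $7,988. Book value $39,942.
Year 7: DB = ⌊$39,942 × 150%/9⌋ = $6,657; SL = ⌊$22,942/3⌋ = $7,647 → take SL $7,647. Book value $32,295.
Year 8: DB = ⌊$32,295 × 150%/9⌋ = $5,382; SL = ⌊$15,295/2⌋ = $7,647 → take SL $7,647. Book value $24,648.
Accumulated through year 8 = $119,260 − $24,648 = $94,612.

$94,612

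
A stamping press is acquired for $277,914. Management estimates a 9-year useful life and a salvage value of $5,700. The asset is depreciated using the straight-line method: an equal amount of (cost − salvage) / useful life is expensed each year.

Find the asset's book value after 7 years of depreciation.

$66,192

Depreciable base = $277,914 − $5,700 = $272,214.
Annual expense = $272,214 / 9 = $30,246.
End of year 1: book value $247,668.
End of year 2: book value $217,422.
End of year 3: book value $187,176.
End of year 4: book value $156,930.
End of year 5: book value $126,684.
End of year 6: book value $96,438.
End of year 7: book value $66,192.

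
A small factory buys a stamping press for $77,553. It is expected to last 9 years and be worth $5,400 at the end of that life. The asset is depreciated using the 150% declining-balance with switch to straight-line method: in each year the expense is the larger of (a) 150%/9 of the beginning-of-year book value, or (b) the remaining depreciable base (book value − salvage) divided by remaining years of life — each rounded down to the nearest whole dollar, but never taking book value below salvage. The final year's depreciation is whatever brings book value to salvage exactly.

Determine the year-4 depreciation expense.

Depreciable base = $77,553 − $5,400 = $72,153.
Year 1: DB = ⌊$77,553 × 150%/9⌋ = $12,925; SL = ⌊$72,153/9⌋ = $8,017 → take DB $12,925. Book value $64,628.
Year 2: DB = ⌊$64,628 × 150%/9⌋ = $10,771; SL = ⌊$59,228/8⌋ = $7,403 → take DB $10,771. Book value $53,857.
Year 3: DB = ⌊$53,857 × 150%/9⌋ = $8,976; SL = ⌊$48,457/7⌋ = $6,922 → take DB $8,976. Book value $44,881.
Year 4: DB = ⌊$44,881 × 150%/9⌋ = $7,480; SL = ⌊$39,481/6⌋ = $6,580 → take DB $7,480. Book value $37,401.

$7,480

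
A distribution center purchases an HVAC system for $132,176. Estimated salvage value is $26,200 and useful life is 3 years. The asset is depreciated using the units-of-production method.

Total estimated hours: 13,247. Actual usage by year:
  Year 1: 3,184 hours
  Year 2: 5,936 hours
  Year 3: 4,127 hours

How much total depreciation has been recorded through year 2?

$72,960

Depreciable base = $132,176 − $26,200 = $105,976.
Rate = $105,976 / 13,247 hours = $8 per hour.
Year 1: 3,184 × $8 = $25,472. Book value $106,704.
Year 2: 5,936 × $8 = $47,488. Book value $59,216.
Accumulated through year 2 = $132,176 − $59,216 = $72,960.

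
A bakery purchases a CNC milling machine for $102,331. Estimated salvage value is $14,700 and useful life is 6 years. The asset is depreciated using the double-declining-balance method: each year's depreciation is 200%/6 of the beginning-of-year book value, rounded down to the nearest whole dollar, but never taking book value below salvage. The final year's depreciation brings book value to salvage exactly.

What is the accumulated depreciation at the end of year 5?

$87,631

Depreciable base = $102,331 − $14,700 = $87,631.
Year 1: ⌊$102,331 × 200%/6⌋ = $34,110. Book value $68,221.
Year 2: ⌊$68,221 × 200%/6⌋ = $22,740. Book value $45,481.
Year 3: ⌊$45,481 × 200%/6⌋ = $15,160. Book value $30,321.
Year 4: ⌊$30,321 × 200%/6⌋ = $10,107. Book value $20,214.
Year 5: ⌊$20,214 × 200%/6⌋ = $6,738, capped at $5,514. Book value $14,700.
Accumulated through year 5 = $102,331 − $14,700 = $87,631.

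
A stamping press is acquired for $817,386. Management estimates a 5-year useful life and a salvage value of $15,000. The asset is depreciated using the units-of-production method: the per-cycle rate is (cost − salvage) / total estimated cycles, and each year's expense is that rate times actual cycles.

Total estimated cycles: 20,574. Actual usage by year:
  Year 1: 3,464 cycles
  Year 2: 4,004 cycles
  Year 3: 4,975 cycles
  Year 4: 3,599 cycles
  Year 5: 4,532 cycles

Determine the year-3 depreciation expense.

$194,025

Depreciable base = $817,386 − $15,000 = $802,386.
Rate = $802,386 / 20,574 cycles = $39 per cycle.
Year 1: 3,464 × $39 = $135,096. Book value $682,290.
Year 2: 4,004 × $39 = $156,156. Book value $526,134.
Year 3: 4,975 × $39 = $194,025. Book value $332,109.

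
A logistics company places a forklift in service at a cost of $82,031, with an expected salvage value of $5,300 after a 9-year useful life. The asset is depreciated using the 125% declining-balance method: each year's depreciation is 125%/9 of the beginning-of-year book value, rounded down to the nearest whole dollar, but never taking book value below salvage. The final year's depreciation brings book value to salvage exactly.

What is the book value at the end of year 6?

Depreciable base = $82,031 − $5,300 = $76,731.
Year 1: ⌊$82,031 × 125%/9⌋ = $11,393. Book value $70,638.
Year 2: ⌊$70,638 × 125%/9⌋ = $9,810. Book value $60,828.
Year 3: ⌊$60,828 × 125%/9⌋ = $8,448. Book value $52,380.
Year 4: ⌊$52,380 × 125%/9⌋ = $7,275. Book value $45,105.
Year 5: ⌊$45,105 × 125%/9⌋ = $6,264. Book value $38,841.
Year 6: ⌊$38,841 × 125%/9⌋ = $5,394. Book value $33,447.

$33,447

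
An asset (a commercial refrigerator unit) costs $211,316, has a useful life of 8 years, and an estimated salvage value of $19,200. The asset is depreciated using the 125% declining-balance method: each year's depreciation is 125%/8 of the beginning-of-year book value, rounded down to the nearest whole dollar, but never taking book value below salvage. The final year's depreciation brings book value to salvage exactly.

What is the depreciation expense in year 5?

Depreciable base = $211,316 − $19,200 = $192,116.
Year 1: ⌊$211,316 × 125%/8⌋ = $33,018. Book value $178,298.
Year 2: ⌊$178,298 × 125%/8⌋ = $27,859. Book value $150,439.
Year 3: ⌊$150,439 × 125%/8⌋ = $23,506. Book value $126,933.
Year 4: ⌊$126,933 × 125%/8⌋ = $19,833. Book value $107,100.
Year 5: ⌊$107,100 × 125%/8⌋ = $16,734. Book value $90,366.

$16,734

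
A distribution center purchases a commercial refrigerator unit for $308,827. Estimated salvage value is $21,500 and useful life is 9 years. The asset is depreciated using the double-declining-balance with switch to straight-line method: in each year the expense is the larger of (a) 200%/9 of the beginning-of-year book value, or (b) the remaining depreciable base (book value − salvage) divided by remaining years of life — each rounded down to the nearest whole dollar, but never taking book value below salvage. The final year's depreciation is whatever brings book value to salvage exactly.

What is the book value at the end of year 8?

$37,123

Depreciable base = $308,827 − $21,500 = $287,327.
Year 1: DB = ⌊$308,827 × 200%/9⌋ = $68,628; SL = ⌊$287,327/9⌋ = $31,925 → take DB $68,628. Book value $240,199.
Year 2: DB = ⌊$240,199 × 200%/9⌋ = $53,377; SL = ⌊$218,699/8⌋ = $27,337 → take DB $53,377. Book value $186,822.
Year 3: DB = ⌊$186,822 × 200%/9⌋ = $41,516; SL = ⌊$165,322/7⌋ = $23,617 → take DB $41,516. Book value $145,306.
Year 4: DB = ⌊$145,306 × 200%/9⌋ = $32,290; SL = ⌊$123,806/6⌋ = $20,634 → take DB $32,290. Book value $113,016.
Year 5: DB = ⌊$113,016 × 200%/9⌋ = $25,114; SL = ⌊$91,516/5⌋ = $18,303 → take DB $25,114. Book value $87,902.
Year 6: DB = ⌊$87,902 × 200%/9⌋ = $19,533; SL = ⌊$66,402/4⌋ = $16,600 → take DB $19,533. Book value $68,369.
Year 7: DB = ⌊$68,369 × 200%/9⌋ = $15,193; SL = ⌊$46,869/3⌋ = $15,623 → take SL $15,623. Book value $52,746.
Year 8: DB = ⌊$52,746 × 200%/9⌋ = $11,721; SL = ⌊$31,246/2⌋ = $15,623 → take SL $15,623. Book value $37,123.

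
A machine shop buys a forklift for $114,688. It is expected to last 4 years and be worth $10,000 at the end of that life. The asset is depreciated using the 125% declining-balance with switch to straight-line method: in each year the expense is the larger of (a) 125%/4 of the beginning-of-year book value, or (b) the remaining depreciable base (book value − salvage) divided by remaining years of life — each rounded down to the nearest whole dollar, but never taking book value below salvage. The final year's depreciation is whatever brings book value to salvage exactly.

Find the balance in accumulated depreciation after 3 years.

Depreciable base = $114,688 − $10,000 = $104,688.
Year 1: DB = ⌊$114,688 × 125%/4⌋ = $35,840; SL = ⌊$104,688/4⌋ = $26,172 → take DB $35,840. Book value $78,848.
Year 2: DB = ⌊$78,848 × 125%/4⌋ = $24,640; SL = ⌊$68,848/3⌋ = $22,949 → take DB $24,640. Book value $54,208.
Year 3: DB = ⌊$54,208 × 125%/4⌋ = $16,940; SL = ⌊$44,208/2⌋ = $22,104 → take SL $22,104. Book value $32,104.
Accumulated through year 3 = $114,688 − $32,104 = $82,584.

$82,584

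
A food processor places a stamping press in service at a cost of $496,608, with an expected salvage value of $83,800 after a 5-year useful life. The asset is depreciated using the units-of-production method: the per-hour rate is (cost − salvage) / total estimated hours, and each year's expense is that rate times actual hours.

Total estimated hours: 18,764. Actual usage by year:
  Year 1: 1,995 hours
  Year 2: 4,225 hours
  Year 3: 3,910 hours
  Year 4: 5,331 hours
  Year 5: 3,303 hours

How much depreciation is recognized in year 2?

$92,950

Depreciable base = $496,608 − $83,800 = $412,808.
Rate = $412,808 / 18,764 hours = $22 per hour.
Year 1: 1,995 × $22 = $43,890. Book value $452,718.
Year 2: 4,225 × $22 = $92,950. Book value $359,768.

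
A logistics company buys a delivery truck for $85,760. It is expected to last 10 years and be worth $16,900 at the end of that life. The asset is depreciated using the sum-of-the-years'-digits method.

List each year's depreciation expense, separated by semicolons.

Depreciable base = $85,760 − $16,900 = $68,860.
Sum of the years' digits = 10+9+8+7+6+5+4+3+2+1 = 55.
Year 1: $68,860 × 10/55 = $12,520. Book value $73,240.
Year 2: $68,860 × 9/55 = $11,268. Book value $61,972.
Year 3: $68,860 × 8/55 = $10,016. Book value $51,956.
Year 4: $68,860 × 7/55 = $8,764. Book value $43,192.
Year 5: $68,860 × 6/55 = $7,512. Book value $35,680.
Year 6: $68,860 × 5/55 = $6,260. Book value $29,420.
Year 7: $68,860 × 4/55 = $5,008. Book value $24,412.
Year 8: $68,860 × 3/55 = $3,756. Book value $20,656.
Year 9: $68,860 × 2/55 = $2,504. Book value $18,152.
Year 10: $68,860 × 1/55 = $1,252. Book value $16,900.

$12,520; $11,268; $10,016; $8,764; $7,512; $6,260; $5,008; $3,756; $2,504; $1,252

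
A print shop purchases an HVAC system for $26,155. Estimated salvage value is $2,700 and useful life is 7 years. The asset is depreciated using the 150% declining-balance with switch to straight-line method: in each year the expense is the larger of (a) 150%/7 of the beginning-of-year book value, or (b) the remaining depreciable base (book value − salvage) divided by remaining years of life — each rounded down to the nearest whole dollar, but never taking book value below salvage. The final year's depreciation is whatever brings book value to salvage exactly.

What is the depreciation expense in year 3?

$3,460

Depreciable base = $26,155 − $2,700 = $23,455.
Year 1: DB = ⌊$26,155 × 150%/7⌋ = $5,604; SL = ⌊$23,455/7⌋ = $3,350 → take DB $5,604. Book value $20,551.
Year 2: DB = ⌊$20,551 × 150%/7⌋ = $4,403; SL = ⌊$17,851/6⌋ = $2,975 → take DB $4,403. Book value $16,148.
Year 3: DB = ⌊$16,148 × 150%/7⌋ = $3,460; SL = ⌊$13,448/5⌋ = $2,689 → take DB $3,460. Book value $12,688.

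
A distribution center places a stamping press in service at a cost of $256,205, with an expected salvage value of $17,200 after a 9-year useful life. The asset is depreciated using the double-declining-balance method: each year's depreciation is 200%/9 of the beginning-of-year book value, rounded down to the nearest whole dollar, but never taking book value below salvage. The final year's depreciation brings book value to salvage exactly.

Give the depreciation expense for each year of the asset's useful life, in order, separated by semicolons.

Depreciable base = $256,205 − $17,200 = $239,005.
Year 1: ⌊$256,205 × 200%/9⌋ = $56,934. Book value $199,271.
Year 2: ⌊$199,271 × 200%/9⌋ = $44,282. Book value $154,989.
Year 3: ⌊$154,989 × 200%/9⌋ = $34,442. Book value $120,547.
Year 4: ⌊$120,547 × 200%/9⌋ = $26,788. Book value $93,759.
Year 5: ⌊$93,759 × 200%/9⌋ = $20,835. Book value $72,924.
Year 6: ⌊$72,924 × 200%/9⌋ = $16,205. Book value $56,719.
Year 7: ⌊$56,719 × 200%/9⌋ = $12,604. Book value $44,115.
Year 8: ⌊$44,115 × 200%/9⌋ = $9,803. Book value $34,312.
Year 9 (final): $34,312 − $17,200 = $17,112. Book value $17,200.

$56,934; $44,282; $34,442; $26,788; $20,835; $16,205; $12,604; $9,803; $17,112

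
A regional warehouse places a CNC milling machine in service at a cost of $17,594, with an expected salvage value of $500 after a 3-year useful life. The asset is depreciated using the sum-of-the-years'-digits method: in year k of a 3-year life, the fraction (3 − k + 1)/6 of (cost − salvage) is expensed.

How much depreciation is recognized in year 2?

Depreciable base = $17,594 − $500 = $17,094.
Sum of the years' digits = 3+2+1 = 6.
Year 1: $17,094 × 3/6 = $8,547. Book value $9,047.
Year 2: $17,094 × 2/6 = $5,698. Book value $3,349.

$5,698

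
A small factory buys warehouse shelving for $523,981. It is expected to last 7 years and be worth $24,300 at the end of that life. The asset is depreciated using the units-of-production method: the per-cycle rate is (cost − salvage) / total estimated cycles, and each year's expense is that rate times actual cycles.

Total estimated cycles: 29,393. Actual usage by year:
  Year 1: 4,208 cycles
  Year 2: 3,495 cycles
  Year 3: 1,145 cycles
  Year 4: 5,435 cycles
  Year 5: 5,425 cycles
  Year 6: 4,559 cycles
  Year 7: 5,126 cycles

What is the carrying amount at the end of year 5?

$188,945

Depreciable base = $523,981 − $24,300 = $499,681.
Rate = $499,681 / 29,393 cycles = $17 per cycle.
Year 1: 4,208 × $17 = $71,536. Book value $452,445.
Year 2: 3,495 × $17 = $59,415. Book value $393,030.
Year 3: 1,145 × $17 = $19,465. Book value $373,565.
Year 4: 5,435 × $17 = $92,395. Book value $281,170.
Year 5: 5,425 × $17 = $92,225. Book value $188,945.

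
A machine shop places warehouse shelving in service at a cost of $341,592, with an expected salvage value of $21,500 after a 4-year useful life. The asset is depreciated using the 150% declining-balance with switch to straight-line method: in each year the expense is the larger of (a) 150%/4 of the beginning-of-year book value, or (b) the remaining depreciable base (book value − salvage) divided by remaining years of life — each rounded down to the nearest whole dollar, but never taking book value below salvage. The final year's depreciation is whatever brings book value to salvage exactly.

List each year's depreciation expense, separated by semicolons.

$128,097; $80,060; $55,967; $55,968

Depreciable base = $341,592 − $21,500 = $320,092.
Year 1: DB = ⌊$341,592 × 150%/4⌋ = $128,097; SL = ⌊$320,092/4⌋ = $80,023 → take DB $128,097. Book value $213,495.
Year 2: DB = ⌊$213,495 × 150%/4⌋ = $80,060; SL = ⌊$191,995/3⌋ = $63,998 → take DB $80,060. Book value $133,435.
Year 3: DB = ⌊$133,435 × 150%/4⌋ = $50,038; SL = ⌊$111,935/2⌋ = $55,967 → take SL $55,967. Book value $77,468.
Year 4 (final): $77,468 − $21,500 = $55,968. Book value $21,500.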